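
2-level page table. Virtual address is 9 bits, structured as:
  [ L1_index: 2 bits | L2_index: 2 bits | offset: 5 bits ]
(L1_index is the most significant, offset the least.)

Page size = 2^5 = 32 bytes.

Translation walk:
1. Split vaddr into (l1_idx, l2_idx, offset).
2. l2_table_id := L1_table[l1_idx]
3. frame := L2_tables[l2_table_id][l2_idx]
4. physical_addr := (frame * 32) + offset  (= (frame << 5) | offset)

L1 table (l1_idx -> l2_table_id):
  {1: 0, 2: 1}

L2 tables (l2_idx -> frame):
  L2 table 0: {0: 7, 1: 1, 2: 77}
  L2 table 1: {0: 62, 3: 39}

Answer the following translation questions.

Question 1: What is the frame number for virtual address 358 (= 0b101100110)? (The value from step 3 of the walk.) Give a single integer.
Answer: 39

Derivation:
vaddr = 358: l1_idx=2, l2_idx=3
L1[2] = 1; L2[1][3] = 39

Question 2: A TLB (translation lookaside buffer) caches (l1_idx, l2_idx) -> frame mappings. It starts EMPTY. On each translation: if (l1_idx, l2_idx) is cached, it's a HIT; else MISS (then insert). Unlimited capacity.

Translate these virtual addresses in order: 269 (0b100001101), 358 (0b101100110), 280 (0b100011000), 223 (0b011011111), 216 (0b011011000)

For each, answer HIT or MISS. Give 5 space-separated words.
Answer: MISS MISS HIT MISS HIT

Derivation:
vaddr=269: (2,0) not in TLB -> MISS, insert
vaddr=358: (2,3) not in TLB -> MISS, insert
vaddr=280: (2,0) in TLB -> HIT
vaddr=223: (1,2) not in TLB -> MISS, insert
vaddr=216: (1,2) in TLB -> HIT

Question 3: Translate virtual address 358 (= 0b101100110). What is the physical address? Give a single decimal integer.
vaddr = 358 = 0b101100110
Split: l1_idx=2, l2_idx=3, offset=6
L1[2] = 1
L2[1][3] = 39
paddr = 39 * 32 + 6 = 1254

Answer: 1254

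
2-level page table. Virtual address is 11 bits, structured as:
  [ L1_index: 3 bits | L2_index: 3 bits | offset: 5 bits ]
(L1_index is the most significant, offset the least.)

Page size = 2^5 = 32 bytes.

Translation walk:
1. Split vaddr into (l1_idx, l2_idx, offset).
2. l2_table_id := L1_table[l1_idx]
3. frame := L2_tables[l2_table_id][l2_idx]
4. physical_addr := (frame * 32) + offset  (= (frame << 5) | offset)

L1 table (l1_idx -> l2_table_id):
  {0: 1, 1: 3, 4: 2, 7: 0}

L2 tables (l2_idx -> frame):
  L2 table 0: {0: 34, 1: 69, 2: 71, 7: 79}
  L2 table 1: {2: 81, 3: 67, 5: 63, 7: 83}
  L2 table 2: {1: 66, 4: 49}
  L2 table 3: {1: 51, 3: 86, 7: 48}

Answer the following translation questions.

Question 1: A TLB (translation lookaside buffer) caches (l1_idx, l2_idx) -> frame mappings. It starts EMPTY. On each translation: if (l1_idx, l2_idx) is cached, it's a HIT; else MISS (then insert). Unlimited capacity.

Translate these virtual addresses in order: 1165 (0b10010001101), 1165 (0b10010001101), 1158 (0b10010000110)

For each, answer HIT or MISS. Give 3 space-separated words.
vaddr=1165: (4,4) not in TLB -> MISS, insert
vaddr=1165: (4,4) in TLB -> HIT
vaddr=1158: (4,4) in TLB -> HIT

Answer: MISS HIT HIT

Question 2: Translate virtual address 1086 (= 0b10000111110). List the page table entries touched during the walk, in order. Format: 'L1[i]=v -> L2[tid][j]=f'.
Answer: L1[4]=2 -> L2[2][1]=66

Derivation:
vaddr = 1086 = 0b10000111110
Split: l1_idx=4, l2_idx=1, offset=30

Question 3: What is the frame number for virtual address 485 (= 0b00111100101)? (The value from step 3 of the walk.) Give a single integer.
Answer: 48

Derivation:
vaddr = 485: l1_idx=1, l2_idx=7
L1[1] = 3; L2[3][7] = 48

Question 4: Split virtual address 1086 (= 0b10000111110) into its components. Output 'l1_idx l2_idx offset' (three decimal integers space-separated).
Answer: 4 1 30

Derivation:
vaddr = 1086 = 0b10000111110
  top 3 bits -> l1_idx = 4
  next 3 bits -> l2_idx = 1
  bottom 5 bits -> offset = 30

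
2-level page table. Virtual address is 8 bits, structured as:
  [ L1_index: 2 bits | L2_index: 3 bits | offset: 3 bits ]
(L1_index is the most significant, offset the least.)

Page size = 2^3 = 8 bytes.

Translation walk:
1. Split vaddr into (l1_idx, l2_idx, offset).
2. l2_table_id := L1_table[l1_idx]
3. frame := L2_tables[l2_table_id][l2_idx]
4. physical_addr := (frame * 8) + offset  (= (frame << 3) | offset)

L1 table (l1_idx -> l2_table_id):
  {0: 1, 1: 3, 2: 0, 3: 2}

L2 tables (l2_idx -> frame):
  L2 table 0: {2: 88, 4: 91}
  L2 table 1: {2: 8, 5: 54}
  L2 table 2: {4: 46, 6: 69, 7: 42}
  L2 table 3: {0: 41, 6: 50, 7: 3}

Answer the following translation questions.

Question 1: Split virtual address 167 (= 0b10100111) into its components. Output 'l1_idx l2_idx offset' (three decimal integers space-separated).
Answer: 2 4 7

Derivation:
vaddr = 167 = 0b10100111
  top 2 bits -> l1_idx = 2
  next 3 bits -> l2_idx = 4
  bottom 3 bits -> offset = 7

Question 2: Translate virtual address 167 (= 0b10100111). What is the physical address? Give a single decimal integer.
vaddr = 167 = 0b10100111
Split: l1_idx=2, l2_idx=4, offset=7
L1[2] = 0
L2[0][4] = 91
paddr = 91 * 8 + 7 = 735

Answer: 735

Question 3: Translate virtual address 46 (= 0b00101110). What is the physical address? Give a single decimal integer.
Answer: 438

Derivation:
vaddr = 46 = 0b00101110
Split: l1_idx=0, l2_idx=5, offset=6
L1[0] = 1
L2[1][5] = 54
paddr = 54 * 8 + 6 = 438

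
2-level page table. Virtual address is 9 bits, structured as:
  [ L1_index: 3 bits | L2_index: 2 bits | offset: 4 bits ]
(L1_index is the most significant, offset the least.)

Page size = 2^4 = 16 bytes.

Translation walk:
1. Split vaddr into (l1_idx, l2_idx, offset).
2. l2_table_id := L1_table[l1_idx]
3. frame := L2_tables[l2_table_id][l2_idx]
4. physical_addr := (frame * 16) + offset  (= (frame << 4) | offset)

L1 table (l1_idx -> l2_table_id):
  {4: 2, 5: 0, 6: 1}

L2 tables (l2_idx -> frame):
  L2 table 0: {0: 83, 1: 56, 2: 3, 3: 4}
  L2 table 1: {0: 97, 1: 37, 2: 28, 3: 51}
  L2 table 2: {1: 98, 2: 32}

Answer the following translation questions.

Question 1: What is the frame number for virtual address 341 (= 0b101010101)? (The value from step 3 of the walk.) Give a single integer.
Answer: 56

Derivation:
vaddr = 341: l1_idx=5, l2_idx=1
L1[5] = 0; L2[0][1] = 56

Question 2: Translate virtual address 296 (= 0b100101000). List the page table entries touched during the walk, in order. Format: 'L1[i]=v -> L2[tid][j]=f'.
vaddr = 296 = 0b100101000
Split: l1_idx=4, l2_idx=2, offset=8

Answer: L1[4]=2 -> L2[2][2]=32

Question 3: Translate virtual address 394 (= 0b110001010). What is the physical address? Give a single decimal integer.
Answer: 1562

Derivation:
vaddr = 394 = 0b110001010
Split: l1_idx=6, l2_idx=0, offset=10
L1[6] = 1
L2[1][0] = 97
paddr = 97 * 16 + 10 = 1562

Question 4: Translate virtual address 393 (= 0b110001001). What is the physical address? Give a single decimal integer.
vaddr = 393 = 0b110001001
Split: l1_idx=6, l2_idx=0, offset=9
L1[6] = 1
L2[1][0] = 97
paddr = 97 * 16 + 9 = 1561

Answer: 1561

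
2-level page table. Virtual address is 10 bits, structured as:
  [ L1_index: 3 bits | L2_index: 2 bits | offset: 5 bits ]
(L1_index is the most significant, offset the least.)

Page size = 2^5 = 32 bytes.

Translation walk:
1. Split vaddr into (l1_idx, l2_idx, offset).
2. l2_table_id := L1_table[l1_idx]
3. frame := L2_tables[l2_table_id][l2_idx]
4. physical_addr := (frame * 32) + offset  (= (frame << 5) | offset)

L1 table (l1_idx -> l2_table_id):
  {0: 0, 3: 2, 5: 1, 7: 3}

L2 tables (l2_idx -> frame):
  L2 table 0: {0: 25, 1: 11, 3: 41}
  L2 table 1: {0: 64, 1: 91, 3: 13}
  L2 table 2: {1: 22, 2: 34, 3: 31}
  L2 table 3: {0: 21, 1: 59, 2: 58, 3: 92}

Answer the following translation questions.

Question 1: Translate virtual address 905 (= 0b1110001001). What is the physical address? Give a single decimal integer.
Answer: 681

Derivation:
vaddr = 905 = 0b1110001001
Split: l1_idx=7, l2_idx=0, offset=9
L1[7] = 3
L2[3][0] = 21
paddr = 21 * 32 + 9 = 681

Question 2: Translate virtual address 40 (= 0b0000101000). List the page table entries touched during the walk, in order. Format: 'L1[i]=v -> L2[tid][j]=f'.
Answer: L1[0]=0 -> L2[0][1]=11

Derivation:
vaddr = 40 = 0b0000101000
Split: l1_idx=0, l2_idx=1, offset=8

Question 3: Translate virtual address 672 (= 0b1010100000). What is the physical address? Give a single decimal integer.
vaddr = 672 = 0b1010100000
Split: l1_idx=5, l2_idx=1, offset=0
L1[5] = 1
L2[1][1] = 91
paddr = 91 * 32 + 0 = 2912

Answer: 2912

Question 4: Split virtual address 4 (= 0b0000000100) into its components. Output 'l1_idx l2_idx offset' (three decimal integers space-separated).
Answer: 0 0 4

Derivation:
vaddr = 4 = 0b0000000100
  top 3 bits -> l1_idx = 0
  next 2 bits -> l2_idx = 0
  bottom 5 bits -> offset = 4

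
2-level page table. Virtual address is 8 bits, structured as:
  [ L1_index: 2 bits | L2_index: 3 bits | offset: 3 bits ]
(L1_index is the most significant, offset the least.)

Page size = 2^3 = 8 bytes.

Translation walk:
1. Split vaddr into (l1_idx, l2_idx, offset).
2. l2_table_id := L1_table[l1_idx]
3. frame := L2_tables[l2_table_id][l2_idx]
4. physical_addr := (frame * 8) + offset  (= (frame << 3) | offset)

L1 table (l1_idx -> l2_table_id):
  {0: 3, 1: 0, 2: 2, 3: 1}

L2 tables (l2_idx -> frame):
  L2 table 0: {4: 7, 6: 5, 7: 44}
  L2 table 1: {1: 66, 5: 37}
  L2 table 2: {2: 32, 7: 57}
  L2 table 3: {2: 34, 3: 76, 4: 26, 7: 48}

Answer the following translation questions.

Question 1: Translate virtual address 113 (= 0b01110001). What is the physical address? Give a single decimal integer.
vaddr = 113 = 0b01110001
Split: l1_idx=1, l2_idx=6, offset=1
L1[1] = 0
L2[0][6] = 5
paddr = 5 * 8 + 1 = 41

Answer: 41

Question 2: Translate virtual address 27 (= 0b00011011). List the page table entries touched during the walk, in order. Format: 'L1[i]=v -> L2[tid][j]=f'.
vaddr = 27 = 0b00011011
Split: l1_idx=0, l2_idx=3, offset=3

Answer: L1[0]=3 -> L2[3][3]=76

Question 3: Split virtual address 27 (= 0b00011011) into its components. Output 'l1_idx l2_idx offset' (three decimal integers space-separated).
vaddr = 27 = 0b00011011
  top 2 bits -> l1_idx = 0
  next 3 bits -> l2_idx = 3
  bottom 3 bits -> offset = 3

Answer: 0 3 3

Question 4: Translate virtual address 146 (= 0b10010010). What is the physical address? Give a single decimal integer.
vaddr = 146 = 0b10010010
Split: l1_idx=2, l2_idx=2, offset=2
L1[2] = 2
L2[2][2] = 32
paddr = 32 * 8 + 2 = 258

Answer: 258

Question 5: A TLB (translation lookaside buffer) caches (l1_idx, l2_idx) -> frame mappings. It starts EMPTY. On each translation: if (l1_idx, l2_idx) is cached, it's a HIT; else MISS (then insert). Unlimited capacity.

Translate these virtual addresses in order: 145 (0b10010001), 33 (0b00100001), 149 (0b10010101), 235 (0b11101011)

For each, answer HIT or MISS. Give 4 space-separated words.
vaddr=145: (2,2) not in TLB -> MISS, insert
vaddr=33: (0,4) not in TLB -> MISS, insert
vaddr=149: (2,2) in TLB -> HIT
vaddr=235: (3,5) not in TLB -> MISS, insert

Answer: MISS MISS HIT MISS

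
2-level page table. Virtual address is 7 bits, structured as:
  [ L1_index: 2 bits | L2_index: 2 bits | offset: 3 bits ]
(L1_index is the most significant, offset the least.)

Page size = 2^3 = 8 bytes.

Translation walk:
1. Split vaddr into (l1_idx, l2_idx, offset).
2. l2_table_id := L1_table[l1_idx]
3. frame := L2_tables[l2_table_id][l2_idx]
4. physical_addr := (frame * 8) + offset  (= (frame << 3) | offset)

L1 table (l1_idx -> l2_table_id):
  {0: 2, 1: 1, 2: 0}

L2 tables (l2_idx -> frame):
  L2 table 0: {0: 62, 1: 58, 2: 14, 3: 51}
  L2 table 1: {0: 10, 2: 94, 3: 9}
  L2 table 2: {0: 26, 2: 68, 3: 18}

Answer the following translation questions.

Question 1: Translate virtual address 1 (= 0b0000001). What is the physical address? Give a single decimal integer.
Answer: 209

Derivation:
vaddr = 1 = 0b0000001
Split: l1_idx=0, l2_idx=0, offset=1
L1[0] = 2
L2[2][0] = 26
paddr = 26 * 8 + 1 = 209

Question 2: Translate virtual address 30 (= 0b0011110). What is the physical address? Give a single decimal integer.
Answer: 150

Derivation:
vaddr = 30 = 0b0011110
Split: l1_idx=0, l2_idx=3, offset=6
L1[0] = 2
L2[2][3] = 18
paddr = 18 * 8 + 6 = 150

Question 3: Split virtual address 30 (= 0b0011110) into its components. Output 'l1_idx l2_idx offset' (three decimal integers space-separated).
vaddr = 30 = 0b0011110
  top 2 bits -> l1_idx = 0
  next 2 bits -> l2_idx = 3
  bottom 3 bits -> offset = 6

Answer: 0 3 6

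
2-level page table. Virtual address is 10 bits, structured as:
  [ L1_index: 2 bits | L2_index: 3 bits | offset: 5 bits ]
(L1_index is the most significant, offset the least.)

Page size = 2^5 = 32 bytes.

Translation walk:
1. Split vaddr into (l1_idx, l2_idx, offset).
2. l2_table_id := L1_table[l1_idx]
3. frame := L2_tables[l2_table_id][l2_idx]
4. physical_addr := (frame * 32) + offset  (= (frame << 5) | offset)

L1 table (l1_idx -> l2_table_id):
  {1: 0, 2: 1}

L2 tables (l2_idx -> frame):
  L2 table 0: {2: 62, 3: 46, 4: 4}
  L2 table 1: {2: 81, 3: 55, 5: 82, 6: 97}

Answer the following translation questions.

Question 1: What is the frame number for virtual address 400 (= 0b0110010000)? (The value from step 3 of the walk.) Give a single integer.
Answer: 4

Derivation:
vaddr = 400: l1_idx=1, l2_idx=4
L1[1] = 0; L2[0][4] = 4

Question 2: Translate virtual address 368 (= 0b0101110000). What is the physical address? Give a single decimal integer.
vaddr = 368 = 0b0101110000
Split: l1_idx=1, l2_idx=3, offset=16
L1[1] = 0
L2[0][3] = 46
paddr = 46 * 32 + 16 = 1488

Answer: 1488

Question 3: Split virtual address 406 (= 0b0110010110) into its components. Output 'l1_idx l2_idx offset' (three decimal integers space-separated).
Answer: 1 4 22

Derivation:
vaddr = 406 = 0b0110010110
  top 2 bits -> l1_idx = 1
  next 3 bits -> l2_idx = 4
  bottom 5 bits -> offset = 22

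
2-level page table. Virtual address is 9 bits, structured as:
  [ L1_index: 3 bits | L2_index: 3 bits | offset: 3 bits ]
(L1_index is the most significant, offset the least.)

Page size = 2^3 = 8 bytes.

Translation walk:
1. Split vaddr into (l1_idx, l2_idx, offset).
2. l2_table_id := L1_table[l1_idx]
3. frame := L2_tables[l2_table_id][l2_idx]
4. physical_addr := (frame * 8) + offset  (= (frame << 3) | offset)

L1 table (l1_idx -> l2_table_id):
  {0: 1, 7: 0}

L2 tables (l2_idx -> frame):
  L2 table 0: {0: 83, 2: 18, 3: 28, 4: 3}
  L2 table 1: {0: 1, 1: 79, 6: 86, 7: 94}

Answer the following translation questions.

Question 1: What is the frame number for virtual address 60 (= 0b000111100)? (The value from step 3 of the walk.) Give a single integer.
vaddr = 60: l1_idx=0, l2_idx=7
L1[0] = 1; L2[1][7] = 94

Answer: 94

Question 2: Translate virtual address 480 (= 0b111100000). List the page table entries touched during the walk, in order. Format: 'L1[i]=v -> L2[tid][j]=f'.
Answer: L1[7]=0 -> L2[0][4]=3

Derivation:
vaddr = 480 = 0b111100000
Split: l1_idx=7, l2_idx=4, offset=0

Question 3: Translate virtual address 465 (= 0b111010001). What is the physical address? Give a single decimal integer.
vaddr = 465 = 0b111010001
Split: l1_idx=7, l2_idx=2, offset=1
L1[7] = 0
L2[0][2] = 18
paddr = 18 * 8 + 1 = 145

Answer: 145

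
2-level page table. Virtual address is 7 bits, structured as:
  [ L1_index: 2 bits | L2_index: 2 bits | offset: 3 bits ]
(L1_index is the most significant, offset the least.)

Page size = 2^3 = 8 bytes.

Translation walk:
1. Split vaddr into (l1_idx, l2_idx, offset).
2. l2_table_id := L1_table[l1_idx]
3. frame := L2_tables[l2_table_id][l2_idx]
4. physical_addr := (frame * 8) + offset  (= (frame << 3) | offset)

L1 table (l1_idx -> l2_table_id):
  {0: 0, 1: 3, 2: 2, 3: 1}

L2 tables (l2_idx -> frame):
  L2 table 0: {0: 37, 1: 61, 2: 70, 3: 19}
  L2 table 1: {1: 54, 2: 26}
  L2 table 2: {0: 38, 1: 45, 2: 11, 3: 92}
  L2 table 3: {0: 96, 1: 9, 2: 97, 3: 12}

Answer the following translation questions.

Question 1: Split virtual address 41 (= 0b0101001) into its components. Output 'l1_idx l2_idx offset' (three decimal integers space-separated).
Answer: 1 1 1

Derivation:
vaddr = 41 = 0b0101001
  top 2 bits -> l1_idx = 1
  next 2 bits -> l2_idx = 1
  bottom 3 bits -> offset = 1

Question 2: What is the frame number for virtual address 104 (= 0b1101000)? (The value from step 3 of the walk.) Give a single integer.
Answer: 54

Derivation:
vaddr = 104: l1_idx=3, l2_idx=1
L1[3] = 1; L2[1][1] = 54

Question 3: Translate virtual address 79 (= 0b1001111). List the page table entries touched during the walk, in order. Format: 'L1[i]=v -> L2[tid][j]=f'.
Answer: L1[2]=2 -> L2[2][1]=45

Derivation:
vaddr = 79 = 0b1001111
Split: l1_idx=2, l2_idx=1, offset=7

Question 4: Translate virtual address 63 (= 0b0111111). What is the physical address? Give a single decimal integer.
Answer: 103

Derivation:
vaddr = 63 = 0b0111111
Split: l1_idx=1, l2_idx=3, offset=7
L1[1] = 3
L2[3][3] = 12
paddr = 12 * 8 + 7 = 103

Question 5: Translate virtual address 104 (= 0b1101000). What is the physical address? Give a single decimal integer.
vaddr = 104 = 0b1101000
Split: l1_idx=3, l2_idx=1, offset=0
L1[3] = 1
L2[1][1] = 54
paddr = 54 * 8 + 0 = 432

Answer: 432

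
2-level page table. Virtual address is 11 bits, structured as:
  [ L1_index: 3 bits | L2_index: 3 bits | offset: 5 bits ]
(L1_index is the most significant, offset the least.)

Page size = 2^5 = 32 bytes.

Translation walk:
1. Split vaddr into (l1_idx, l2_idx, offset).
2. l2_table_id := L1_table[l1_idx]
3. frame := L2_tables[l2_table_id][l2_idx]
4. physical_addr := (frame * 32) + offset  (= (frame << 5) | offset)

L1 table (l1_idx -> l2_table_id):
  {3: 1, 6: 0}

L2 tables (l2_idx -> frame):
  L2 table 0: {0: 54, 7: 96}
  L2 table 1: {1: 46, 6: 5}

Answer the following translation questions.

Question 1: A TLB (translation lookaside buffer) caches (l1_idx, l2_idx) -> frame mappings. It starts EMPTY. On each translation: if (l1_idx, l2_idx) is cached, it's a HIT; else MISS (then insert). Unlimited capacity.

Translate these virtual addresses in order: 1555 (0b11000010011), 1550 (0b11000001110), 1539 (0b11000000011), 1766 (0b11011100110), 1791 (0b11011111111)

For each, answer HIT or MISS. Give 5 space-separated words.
vaddr=1555: (6,0) not in TLB -> MISS, insert
vaddr=1550: (6,0) in TLB -> HIT
vaddr=1539: (6,0) in TLB -> HIT
vaddr=1766: (6,7) not in TLB -> MISS, insert
vaddr=1791: (6,7) in TLB -> HIT

Answer: MISS HIT HIT MISS HIT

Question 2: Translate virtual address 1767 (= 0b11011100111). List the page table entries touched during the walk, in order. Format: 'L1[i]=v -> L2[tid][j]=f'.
vaddr = 1767 = 0b11011100111
Split: l1_idx=6, l2_idx=7, offset=7

Answer: L1[6]=0 -> L2[0][7]=96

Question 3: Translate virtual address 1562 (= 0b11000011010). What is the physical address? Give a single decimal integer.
vaddr = 1562 = 0b11000011010
Split: l1_idx=6, l2_idx=0, offset=26
L1[6] = 0
L2[0][0] = 54
paddr = 54 * 32 + 26 = 1754

Answer: 1754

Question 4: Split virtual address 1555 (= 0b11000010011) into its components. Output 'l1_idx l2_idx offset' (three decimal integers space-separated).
vaddr = 1555 = 0b11000010011
  top 3 bits -> l1_idx = 6
  next 3 bits -> l2_idx = 0
  bottom 5 bits -> offset = 19

Answer: 6 0 19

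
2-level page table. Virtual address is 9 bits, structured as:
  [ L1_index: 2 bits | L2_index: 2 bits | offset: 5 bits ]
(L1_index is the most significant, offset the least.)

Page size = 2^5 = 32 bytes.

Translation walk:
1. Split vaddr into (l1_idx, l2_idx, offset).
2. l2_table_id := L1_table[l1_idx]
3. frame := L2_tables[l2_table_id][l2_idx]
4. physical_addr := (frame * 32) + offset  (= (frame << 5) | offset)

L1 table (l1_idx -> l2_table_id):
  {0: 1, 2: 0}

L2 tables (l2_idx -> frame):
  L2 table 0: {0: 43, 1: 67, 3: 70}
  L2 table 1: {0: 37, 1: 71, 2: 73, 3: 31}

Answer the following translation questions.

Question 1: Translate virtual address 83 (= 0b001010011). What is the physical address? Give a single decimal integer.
Answer: 2355

Derivation:
vaddr = 83 = 0b001010011
Split: l1_idx=0, l2_idx=2, offset=19
L1[0] = 1
L2[1][2] = 73
paddr = 73 * 32 + 19 = 2355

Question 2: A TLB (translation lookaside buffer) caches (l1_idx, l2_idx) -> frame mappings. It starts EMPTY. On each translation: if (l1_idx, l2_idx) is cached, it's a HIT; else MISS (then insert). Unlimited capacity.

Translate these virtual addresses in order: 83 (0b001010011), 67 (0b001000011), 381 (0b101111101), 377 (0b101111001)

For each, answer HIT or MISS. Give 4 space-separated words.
Answer: MISS HIT MISS HIT

Derivation:
vaddr=83: (0,2) not in TLB -> MISS, insert
vaddr=67: (0,2) in TLB -> HIT
vaddr=381: (2,3) not in TLB -> MISS, insert
vaddr=377: (2,3) in TLB -> HIT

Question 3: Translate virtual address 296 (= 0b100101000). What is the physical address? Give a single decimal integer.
Answer: 2152

Derivation:
vaddr = 296 = 0b100101000
Split: l1_idx=2, l2_idx=1, offset=8
L1[2] = 0
L2[0][1] = 67
paddr = 67 * 32 + 8 = 2152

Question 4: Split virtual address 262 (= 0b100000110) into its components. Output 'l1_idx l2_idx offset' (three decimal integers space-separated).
Answer: 2 0 6

Derivation:
vaddr = 262 = 0b100000110
  top 2 bits -> l1_idx = 2
  next 2 bits -> l2_idx = 0
  bottom 5 bits -> offset = 6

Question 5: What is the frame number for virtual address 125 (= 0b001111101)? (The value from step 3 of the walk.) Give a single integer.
vaddr = 125: l1_idx=0, l2_idx=3
L1[0] = 1; L2[1][3] = 31

Answer: 31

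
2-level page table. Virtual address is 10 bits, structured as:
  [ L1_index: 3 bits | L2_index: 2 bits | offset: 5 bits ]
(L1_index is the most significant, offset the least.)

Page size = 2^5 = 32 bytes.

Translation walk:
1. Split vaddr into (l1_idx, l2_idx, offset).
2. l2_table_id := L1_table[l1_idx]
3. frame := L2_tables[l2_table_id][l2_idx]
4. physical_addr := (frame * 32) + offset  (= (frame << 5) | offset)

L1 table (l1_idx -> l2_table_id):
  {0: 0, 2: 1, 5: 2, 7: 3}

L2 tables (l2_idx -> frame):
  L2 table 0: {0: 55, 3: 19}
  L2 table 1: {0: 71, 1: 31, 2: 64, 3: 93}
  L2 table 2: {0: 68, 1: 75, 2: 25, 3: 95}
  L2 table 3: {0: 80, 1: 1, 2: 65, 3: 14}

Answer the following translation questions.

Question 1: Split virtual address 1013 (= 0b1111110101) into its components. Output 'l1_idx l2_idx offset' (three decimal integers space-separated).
Answer: 7 3 21

Derivation:
vaddr = 1013 = 0b1111110101
  top 3 bits -> l1_idx = 7
  next 2 bits -> l2_idx = 3
  bottom 5 bits -> offset = 21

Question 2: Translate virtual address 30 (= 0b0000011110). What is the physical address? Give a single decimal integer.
vaddr = 30 = 0b0000011110
Split: l1_idx=0, l2_idx=0, offset=30
L1[0] = 0
L2[0][0] = 55
paddr = 55 * 32 + 30 = 1790

Answer: 1790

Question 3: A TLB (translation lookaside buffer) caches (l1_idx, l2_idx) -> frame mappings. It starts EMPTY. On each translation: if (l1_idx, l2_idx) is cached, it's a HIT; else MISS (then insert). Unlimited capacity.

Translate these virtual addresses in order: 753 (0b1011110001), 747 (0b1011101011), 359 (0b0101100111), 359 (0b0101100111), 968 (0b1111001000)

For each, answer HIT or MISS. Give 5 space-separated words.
vaddr=753: (5,3) not in TLB -> MISS, insert
vaddr=747: (5,3) in TLB -> HIT
vaddr=359: (2,3) not in TLB -> MISS, insert
vaddr=359: (2,3) in TLB -> HIT
vaddr=968: (7,2) not in TLB -> MISS, insert

Answer: MISS HIT MISS HIT MISS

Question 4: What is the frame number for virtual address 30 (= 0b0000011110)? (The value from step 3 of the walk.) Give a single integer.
Answer: 55

Derivation:
vaddr = 30: l1_idx=0, l2_idx=0
L1[0] = 0; L2[0][0] = 55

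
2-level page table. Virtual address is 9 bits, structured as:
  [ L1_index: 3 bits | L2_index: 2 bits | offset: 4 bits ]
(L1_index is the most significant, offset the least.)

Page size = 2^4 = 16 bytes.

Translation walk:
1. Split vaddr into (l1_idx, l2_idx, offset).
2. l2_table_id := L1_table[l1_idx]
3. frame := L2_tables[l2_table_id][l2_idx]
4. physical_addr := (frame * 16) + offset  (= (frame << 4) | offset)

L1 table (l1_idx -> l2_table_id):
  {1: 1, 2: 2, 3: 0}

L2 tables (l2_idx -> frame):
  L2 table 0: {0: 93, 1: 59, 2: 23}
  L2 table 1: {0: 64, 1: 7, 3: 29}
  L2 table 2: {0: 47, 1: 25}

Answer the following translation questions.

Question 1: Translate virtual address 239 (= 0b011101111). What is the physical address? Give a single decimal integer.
Answer: 383

Derivation:
vaddr = 239 = 0b011101111
Split: l1_idx=3, l2_idx=2, offset=15
L1[3] = 0
L2[0][2] = 23
paddr = 23 * 16 + 15 = 383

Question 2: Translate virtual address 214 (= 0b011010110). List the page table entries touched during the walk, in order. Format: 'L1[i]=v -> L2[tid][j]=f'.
vaddr = 214 = 0b011010110
Split: l1_idx=3, l2_idx=1, offset=6

Answer: L1[3]=0 -> L2[0][1]=59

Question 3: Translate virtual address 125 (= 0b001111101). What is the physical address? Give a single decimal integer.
vaddr = 125 = 0b001111101
Split: l1_idx=1, l2_idx=3, offset=13
L1[1] = 1
L2[1][3] = 29
paddr = 29 * 16 + 13 = 477

Answer: 477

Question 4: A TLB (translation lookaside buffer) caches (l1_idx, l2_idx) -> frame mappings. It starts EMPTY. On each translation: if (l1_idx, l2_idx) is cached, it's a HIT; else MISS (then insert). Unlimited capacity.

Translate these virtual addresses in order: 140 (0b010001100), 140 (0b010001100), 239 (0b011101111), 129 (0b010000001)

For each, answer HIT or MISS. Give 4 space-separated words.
Answer: MISS HIT MISS HIT

Derivation:
vaddr=140: (2,0) not in TLB -> MISS, insert
vaddr=140: (2,0) in TLB -> HIT
vaddr=239: (3,2) not in TLB -> MISS, insert
vaddr=129: (2,0) in TLB -> HIT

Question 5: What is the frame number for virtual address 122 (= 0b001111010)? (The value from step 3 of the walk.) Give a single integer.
vaddr = 122: l1_idx=1, l2_idx=3
L1[1] = 1; L2[1][3] = 29

Answer: 29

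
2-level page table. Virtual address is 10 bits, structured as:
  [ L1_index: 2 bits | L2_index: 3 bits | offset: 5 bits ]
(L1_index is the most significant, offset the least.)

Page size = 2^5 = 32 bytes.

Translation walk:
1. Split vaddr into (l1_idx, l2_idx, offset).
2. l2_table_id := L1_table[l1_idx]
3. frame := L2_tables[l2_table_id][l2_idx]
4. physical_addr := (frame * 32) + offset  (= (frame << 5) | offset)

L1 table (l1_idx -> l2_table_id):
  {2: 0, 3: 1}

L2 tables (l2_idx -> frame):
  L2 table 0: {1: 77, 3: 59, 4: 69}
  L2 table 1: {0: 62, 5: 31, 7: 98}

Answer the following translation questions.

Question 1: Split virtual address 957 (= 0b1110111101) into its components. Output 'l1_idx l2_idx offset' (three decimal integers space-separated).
vaddr = 957 = 0b1110111101
  top 2 bits -> l1_idx = 3
  next 3 bits -> l2_idx = 5
  bottom 5 bits -> offset = 29

Answer: 3 5 29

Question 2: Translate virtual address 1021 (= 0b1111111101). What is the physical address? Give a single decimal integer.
vaddr = 1021 = 0b1111111101
Split: l1_idx=3, l2_idx=7, offset=29
L1[3] = 1
L2[1][7] = 98
paddr = 98 * 32 + 29 = 3165

Answer: 3165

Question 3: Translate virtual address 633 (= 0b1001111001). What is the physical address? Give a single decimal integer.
Answer: 1913

Derivation:
vaddr = 633 = 0b1001111001
Split: l1_idx=2, l2_idx=3, offset=25
L1[2] = 0
L2[0][3] = 59
paddr = 59 * 32 + 25 = 1913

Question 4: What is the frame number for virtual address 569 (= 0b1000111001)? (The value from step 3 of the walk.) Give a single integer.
vaddr = 569: l1_idx=2, l2_idx=1
L1[2] = 0; L2[0][1] = 77

Answer: 77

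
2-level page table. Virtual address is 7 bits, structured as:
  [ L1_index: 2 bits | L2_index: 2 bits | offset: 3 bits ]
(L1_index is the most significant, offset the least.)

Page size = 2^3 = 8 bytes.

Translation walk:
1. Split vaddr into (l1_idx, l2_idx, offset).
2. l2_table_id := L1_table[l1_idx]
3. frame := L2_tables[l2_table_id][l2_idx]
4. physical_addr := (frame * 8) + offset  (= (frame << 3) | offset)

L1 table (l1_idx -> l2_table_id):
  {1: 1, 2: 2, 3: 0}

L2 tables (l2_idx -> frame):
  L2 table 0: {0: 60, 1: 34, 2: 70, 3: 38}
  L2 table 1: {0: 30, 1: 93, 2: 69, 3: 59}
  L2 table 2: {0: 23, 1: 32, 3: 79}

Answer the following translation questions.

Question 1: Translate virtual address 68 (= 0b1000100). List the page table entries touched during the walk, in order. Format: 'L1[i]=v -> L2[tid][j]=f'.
vaddr = 68 = 0b1000100
Split: l1_idx=2, l2_idx=0, offset=4

Answer: L1[2]=2 -> L2[2][0]=23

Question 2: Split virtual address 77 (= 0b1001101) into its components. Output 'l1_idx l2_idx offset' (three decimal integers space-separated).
vaddr = 77 = 0b1001101
  top 2 bits -> l1_idx = 2
  next 2 bits -> l2_idx = 1
  bottom 3 bits -> offset = 5

Answer: 2 1 5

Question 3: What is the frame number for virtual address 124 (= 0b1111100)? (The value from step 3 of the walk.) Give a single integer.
Answer: 38

Derivation:
vaddr = 124: l1_idx=3, l2_idx=3
L1[3] = 0; L2[0][3] = 38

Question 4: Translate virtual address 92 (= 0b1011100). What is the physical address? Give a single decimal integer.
vaddr = 92 = 0b1011100
Split: l1_idx=2, l2_idx=3, offset=4
L1[2] = 2
L2[2][3] = 79
paddr = 79 * 8 + 4 = 636

Answer: 636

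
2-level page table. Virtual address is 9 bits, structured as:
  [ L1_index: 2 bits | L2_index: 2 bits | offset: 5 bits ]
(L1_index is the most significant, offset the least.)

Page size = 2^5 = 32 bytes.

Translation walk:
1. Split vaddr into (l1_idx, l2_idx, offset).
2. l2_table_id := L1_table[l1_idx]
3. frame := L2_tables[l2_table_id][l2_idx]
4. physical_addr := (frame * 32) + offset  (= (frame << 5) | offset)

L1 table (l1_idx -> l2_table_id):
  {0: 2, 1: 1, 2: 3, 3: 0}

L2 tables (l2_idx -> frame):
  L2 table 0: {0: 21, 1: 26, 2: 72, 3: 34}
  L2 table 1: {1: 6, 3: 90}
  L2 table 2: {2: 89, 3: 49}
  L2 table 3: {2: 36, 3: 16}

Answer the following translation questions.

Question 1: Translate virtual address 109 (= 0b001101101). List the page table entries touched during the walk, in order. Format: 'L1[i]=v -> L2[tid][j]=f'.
Answer: L1[0]=2 -> L2[2][3]=49

Derivation:
vaddr = 109 = 0b001101101
Split: l1_idx=0, l2_idx=3, offset=13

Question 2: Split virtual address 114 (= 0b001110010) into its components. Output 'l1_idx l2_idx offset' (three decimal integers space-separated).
Answer: 0 3 18

Derivation:
vaddr = 114 = 0b001110010
  top 2 bits -> l1_idx = 0
  next 2 bits -> l2_idx = 3
  bottom 5 bits -> offset = 18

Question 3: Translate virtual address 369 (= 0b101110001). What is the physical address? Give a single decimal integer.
Answer: 529

Derivation:
vaddr = 369 = 0b101110001
Split: l1_idx=2, l2_idx=3, offset=17
L1[2] = 3
L2[3][3] = 16
paddr = 16 * 32 + 17 = 529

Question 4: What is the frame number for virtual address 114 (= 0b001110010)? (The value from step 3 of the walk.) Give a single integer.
Answer: 49

Derivation:
vaddr = 114: l1_idx=0, l2_idx=3
L1[0] = 2; L2[2][3] = 49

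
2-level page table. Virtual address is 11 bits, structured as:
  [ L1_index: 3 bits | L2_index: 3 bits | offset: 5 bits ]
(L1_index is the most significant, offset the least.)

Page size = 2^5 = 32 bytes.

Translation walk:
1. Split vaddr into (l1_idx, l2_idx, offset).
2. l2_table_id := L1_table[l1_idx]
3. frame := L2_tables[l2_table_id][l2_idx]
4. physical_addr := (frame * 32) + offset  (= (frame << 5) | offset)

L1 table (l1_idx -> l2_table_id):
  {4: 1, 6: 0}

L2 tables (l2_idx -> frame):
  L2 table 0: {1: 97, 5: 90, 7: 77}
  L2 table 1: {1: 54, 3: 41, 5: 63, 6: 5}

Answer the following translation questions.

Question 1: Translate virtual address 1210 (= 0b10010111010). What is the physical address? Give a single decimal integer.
Answer: 2042

Derivation:
vaddr = 1210 = 0b10010111010
Split: l1_idx=4, l2_idx=5, offset=26
L1[4] = 1
L2[1][5] = 63
paddr = 63 * 32 + 26 = 2042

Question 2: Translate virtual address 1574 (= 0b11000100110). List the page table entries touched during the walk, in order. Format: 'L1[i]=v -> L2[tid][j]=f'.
Answer: L1[6]=0 -> L2[0][1]=97

Derivation:
vaddr = 1574 = 0b11000100110
Split: l1_idx=6, l2_idx=1, offset=6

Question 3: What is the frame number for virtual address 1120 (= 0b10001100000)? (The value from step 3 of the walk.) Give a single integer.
vaddr = 1120: l1_idx=4, l2_idx=3
L1[4] = 1; L2[1][3] = 41

Answer: 41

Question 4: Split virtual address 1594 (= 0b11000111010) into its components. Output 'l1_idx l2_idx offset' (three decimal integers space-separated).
vaddr = 1594 = 0b11000111010
  top 3 bits -> l1_idx = 6
  next 3 bits -> l2_idx = 1
  bottom 5 bits -> offset = 26

Answer: 6 1 26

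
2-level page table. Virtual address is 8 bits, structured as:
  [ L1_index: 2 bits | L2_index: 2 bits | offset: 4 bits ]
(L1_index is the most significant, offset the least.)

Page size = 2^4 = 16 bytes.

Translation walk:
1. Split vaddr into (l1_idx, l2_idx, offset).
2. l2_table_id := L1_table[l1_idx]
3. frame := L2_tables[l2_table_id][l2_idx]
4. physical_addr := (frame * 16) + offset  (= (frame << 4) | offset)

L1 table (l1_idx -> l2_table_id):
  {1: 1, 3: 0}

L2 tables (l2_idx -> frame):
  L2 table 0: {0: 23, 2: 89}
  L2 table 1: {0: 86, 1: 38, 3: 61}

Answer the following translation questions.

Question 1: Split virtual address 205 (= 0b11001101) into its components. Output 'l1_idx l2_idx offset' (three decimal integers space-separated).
vaddr = 205 = 0b11001101
  top 2 bits -> l1_idx = 3
  next 2 bits -> l2_idx = 0
  bottom 4 bits -> offset = 13

Answer: 3 0 13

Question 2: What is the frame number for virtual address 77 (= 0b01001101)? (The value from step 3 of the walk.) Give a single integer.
Answer: 86

Derivation:
vaddr = 77: l1_idx=1, l2_idx=0
L1[1] = 1; L2[1][0] = 86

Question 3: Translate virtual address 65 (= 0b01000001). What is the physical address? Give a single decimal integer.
Answer: 1377

Derivation:
vaddr = 65 = 0b01000001
Split: l1_idx=1, l2_idx=0, offset=1
L1[1] = 1
L2[1][0] = 86
paddr = 86 * 16 + 1 = 1377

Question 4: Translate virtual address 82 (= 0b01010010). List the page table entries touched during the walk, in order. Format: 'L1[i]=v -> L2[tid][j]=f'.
Answer: L1[1]=1 -> L2[1][1]=38

Derivation:
vaddr = 82 = 0b01010010
Split: l1_idx=1, l2_idx=1, offset=2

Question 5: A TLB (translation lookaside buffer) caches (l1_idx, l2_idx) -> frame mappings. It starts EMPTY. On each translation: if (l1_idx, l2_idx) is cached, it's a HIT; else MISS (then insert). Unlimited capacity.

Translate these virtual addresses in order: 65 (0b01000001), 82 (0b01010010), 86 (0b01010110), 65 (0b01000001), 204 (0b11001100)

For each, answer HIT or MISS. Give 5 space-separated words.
vaddr=65: (1,0) not in TLB -> MISS, insert
vaddr=82: (1,1) not in TLB -> MISS, insert
vaddr=86: (1,1) in TLB -> HIT
vaddr=65: (1,0) in TLB -> HIT
vaddr=204: (3,0) not in TLB -> MISS, insert

Answer: MISS MISS HIT HIT MISS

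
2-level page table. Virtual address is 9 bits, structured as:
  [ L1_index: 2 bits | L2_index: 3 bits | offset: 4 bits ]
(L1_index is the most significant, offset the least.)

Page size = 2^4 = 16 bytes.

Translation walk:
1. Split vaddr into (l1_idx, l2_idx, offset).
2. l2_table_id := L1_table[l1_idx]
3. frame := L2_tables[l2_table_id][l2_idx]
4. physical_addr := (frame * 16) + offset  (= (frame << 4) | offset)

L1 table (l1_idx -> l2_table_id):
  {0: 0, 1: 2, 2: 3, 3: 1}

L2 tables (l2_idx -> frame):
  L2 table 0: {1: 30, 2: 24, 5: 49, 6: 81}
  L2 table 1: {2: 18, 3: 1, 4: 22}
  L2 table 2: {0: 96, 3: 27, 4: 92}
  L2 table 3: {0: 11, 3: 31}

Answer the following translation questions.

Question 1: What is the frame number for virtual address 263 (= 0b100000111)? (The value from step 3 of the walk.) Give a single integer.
vaddr = 263: l1_idx=2, l2_idx=0
L1[2] = 3; L2[3][0] = 11

Answer: 11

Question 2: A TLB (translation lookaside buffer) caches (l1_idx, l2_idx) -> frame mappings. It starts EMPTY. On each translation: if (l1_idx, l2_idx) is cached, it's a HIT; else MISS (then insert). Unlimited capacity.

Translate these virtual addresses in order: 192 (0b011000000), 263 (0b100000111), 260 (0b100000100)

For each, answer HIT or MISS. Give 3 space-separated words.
Answer: MISS MISS HIT

Derivation:
vaddr=192: (1,4) not in TLB -> MISS, insert
vaddr=263: (2,0) not in TLB -> MISS, insert
vaddr=260: (2,0) in TLB -> HIT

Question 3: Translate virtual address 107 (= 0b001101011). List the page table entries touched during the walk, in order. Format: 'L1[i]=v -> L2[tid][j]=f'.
vaddr = 107 = 0b001101011
Split: l1_idx=0, l2_idx=6, offset=11

Answer: L1[0]=0 -> L2[0][6]=81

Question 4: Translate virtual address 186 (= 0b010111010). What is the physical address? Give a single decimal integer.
Answer: 442

Derivation:
vaddr = 186 = 0b010111010
Split: l1_idx=1, l2_idx=3, offset=10
L1[1] = 2
L2[2][3] = 27
paddr = 27 * 16 + 10 = 442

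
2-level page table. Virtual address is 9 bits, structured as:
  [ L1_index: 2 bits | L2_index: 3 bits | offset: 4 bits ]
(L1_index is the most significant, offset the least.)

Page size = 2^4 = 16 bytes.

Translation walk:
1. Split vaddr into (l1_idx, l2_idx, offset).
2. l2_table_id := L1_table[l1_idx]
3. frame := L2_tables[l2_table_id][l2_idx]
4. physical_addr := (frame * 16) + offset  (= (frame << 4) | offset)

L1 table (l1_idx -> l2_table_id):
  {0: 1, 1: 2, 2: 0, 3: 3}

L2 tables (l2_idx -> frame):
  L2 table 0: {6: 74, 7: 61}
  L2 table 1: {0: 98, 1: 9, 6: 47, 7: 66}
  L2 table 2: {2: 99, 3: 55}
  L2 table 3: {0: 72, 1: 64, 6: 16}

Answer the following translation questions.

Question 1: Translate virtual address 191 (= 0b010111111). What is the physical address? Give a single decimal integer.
vaddr = 191 = 0b010111111
Split: l1_idx=1, l2_idx=3, offset=15
L1[1] = 2
L2[2][3] = 55
paddr = 55 * 16 + 15 = 895

Answer: 895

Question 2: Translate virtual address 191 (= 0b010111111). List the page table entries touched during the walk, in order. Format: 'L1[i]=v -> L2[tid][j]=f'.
vaddr = 191 = 0b010111111
Split: l1_idx=1, l2_idx=3, offset=15

Answer: L1[1]=2 -> L2[2][3]=55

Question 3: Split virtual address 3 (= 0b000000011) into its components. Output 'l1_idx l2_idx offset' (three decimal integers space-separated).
vaddr = 3 = 0b000000011
  top 2 bits -> l1_idx = 0
  next 3 bits -> l2_idx = 0
  bottom 4 bits -> offset = 3

Answer: 0 0 3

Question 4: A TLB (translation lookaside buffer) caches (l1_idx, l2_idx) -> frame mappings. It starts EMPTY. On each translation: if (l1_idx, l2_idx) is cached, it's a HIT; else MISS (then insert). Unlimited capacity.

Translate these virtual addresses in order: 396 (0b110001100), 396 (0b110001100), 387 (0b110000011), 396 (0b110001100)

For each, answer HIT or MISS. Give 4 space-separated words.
Answer: MISS HIT HIT HIT

Derivation:
vaddr=396: (3,0) not in TLB -> MISS, insert
vaddr=396: (3,0) in TLB -> HIT
vaddr=387: (3,0) in TLB -> HIT
vaddr=396: (3,0) in TLB -> HIT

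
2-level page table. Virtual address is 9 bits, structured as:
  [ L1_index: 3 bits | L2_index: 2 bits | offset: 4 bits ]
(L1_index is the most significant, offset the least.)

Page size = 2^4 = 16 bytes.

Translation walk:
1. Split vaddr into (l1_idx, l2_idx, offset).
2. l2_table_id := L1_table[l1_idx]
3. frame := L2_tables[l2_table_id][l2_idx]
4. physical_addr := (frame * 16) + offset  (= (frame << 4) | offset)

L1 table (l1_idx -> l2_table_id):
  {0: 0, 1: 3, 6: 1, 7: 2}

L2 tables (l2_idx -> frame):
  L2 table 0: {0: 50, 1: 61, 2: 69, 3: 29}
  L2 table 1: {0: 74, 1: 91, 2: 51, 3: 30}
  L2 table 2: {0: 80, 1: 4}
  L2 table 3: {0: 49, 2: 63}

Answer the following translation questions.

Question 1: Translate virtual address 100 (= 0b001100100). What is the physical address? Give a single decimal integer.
Answer: 1012

Derivation:
vaddr = 100 = 0b001100100
Split: l1_idx=1, l2_idx=2, offset=4
L1[1] = 3
L2[3][2] = 63
paddr = 63 * 16 + 4 = 1012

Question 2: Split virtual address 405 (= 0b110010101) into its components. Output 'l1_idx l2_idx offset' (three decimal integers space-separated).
vaddr = 405 = 0b110010101
  top 3 bits -> l1_idx = 6
  next 2 bits -> l2_idx = 1
  bottom 4 bits -> offset = 5

Answer: 6 1 5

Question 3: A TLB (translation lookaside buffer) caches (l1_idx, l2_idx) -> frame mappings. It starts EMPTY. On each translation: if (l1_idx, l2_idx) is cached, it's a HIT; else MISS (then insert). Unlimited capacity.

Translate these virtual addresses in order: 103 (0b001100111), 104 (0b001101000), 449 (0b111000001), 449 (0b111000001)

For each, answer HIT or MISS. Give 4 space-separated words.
vaddr=103: (1,2) not in TLB -> MISS, insert
vaddr=104: (1,2) in TLB -> HIT
vaddr=449: (7,0) not in TLB -> MISS, insert
vaddr=449: (7,0) in TLB -> HIT

Answer: MISS HIT MISS HIT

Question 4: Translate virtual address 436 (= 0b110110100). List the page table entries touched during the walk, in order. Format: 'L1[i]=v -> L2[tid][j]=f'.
Answer: L1[6]=1 -> L2[1][3]=30

Derivation:
vaddr = 436 = 0b110110100
Split: l1_idx=6, l2_idx=3, offset=4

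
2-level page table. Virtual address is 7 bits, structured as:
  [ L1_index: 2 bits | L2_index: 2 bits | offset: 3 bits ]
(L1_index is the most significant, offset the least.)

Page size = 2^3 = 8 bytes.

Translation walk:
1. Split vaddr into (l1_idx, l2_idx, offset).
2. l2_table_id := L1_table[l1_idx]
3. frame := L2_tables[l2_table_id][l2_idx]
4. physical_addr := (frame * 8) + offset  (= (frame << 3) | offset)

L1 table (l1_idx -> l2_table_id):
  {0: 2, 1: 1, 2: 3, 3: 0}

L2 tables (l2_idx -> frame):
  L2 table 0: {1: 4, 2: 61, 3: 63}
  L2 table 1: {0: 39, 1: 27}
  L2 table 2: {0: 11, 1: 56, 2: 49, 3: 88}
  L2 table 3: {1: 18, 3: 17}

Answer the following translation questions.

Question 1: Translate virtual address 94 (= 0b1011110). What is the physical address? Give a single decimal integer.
vaddr = 94 = 0b1011110
Split: l1_idx=2, l2_idx=3, offset=6
L1[2] = 3
L2[3][3] = 17
paddr = 17 * 8 + 6 = 142

Answer: 142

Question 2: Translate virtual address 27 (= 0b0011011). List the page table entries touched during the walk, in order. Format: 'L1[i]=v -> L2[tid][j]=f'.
Answer: L1[0]=2 -> L2[2][3]=88

Derivation:
vaddr = 27 = 0b0011011
Split: l1_idx=0, l2_idx=3, offset=3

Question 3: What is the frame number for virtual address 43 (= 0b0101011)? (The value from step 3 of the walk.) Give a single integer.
Answer: 27

Derivation:
vaddr = 43: l1_idx=1, l2_idx=1
L1[1] = 1; L2[1][1] = 27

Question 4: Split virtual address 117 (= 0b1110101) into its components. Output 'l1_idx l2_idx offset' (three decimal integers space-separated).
vaddr = 117 = 0b1110101
  top 2 bits -> l1_idx = 3
  next 2 bits -> l2_idx = 2
  bottom 3 bits -> offset = 5

Answer: 3 2 5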